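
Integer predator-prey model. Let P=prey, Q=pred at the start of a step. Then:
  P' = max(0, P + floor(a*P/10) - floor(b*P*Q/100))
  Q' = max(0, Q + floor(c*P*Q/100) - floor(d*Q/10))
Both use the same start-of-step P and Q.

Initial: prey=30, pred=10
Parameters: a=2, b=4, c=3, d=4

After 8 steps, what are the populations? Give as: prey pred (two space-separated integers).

Answer: 2 3

Derivation:
Step 1: prey: 30+6-12=24; pred: 10+9-4=15
Step 2: prey: 24+4-14=14; pred: 15+10-6=19
Step 3: prey: 14+2-10=6; pred: 19+7-7=19
Step 4: prey: 6+1-4=3; pred: 19+3-7=15
Step 5: prey: 3+0-1=2; pred: 15+1-6=10
Step 6: prey: 2+0-0=2; pred: 10+0-4=6
Step 7: prey: 2+0-0=2; pred: 6+0-2=4
Step 8: prey: 2+0-0=2; pred: 4+0-1=3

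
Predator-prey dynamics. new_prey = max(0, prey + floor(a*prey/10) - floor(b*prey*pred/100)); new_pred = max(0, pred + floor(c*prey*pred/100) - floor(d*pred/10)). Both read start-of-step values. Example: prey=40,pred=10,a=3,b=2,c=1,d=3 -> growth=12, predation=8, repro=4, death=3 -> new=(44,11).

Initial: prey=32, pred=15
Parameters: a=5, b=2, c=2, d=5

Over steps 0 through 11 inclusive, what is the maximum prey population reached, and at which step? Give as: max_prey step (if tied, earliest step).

Answer: 48 3

Derivation:
Step 1: prey: 32+16-9=39; pred: 15+9-7=17
Step 2: prey: 39+19-13=45; pred: 17+13-8=22
Step 3: prey: 45+22-19=48; pred: 22+19-11=30
Step 4: prey: 48+24-28=44; pred: 30+28-15=43
Step 5: prey: 44+22-37=29; pred: 43+37-21=59
Step 6: prey: 29+14-34=9; pred: 59+34-29=64
Step 7: prey: 9+4-11=2; pred: 64+11-32=43
Step 8: prey: 2+1-1=2; pred: 43+1-21=23
Step 9: prey: 2+1-0=3; pred: 23+0-11=12
Step 10: prey: 3+1-0=4; pred: 12+0-6=6
Step 11: prey: 4+2-0=6; pred: 6+0-3=3
Max prey = 48 at step 3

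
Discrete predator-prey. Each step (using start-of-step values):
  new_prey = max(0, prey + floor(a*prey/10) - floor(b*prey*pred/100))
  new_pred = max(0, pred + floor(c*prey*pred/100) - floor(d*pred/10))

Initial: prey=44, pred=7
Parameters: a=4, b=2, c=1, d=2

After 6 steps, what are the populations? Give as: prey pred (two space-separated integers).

Step 1: prey: 44+17-6=55; pred: 7+3-1=9
Step 2: prey: 55+22-9=68; pred: 9+4-1=12
Step 3: prey: 68+27-16=79; pred: 12+8-2=18
Step 4: prey: 79+31-28=82; pred: 18+14-3=29
Step 5: prey: 82+32-47=67; pred: 29+23-5=47
Step 6: prey: 67+26-62=31; pred: 47+31-9=69

Answer: 31 69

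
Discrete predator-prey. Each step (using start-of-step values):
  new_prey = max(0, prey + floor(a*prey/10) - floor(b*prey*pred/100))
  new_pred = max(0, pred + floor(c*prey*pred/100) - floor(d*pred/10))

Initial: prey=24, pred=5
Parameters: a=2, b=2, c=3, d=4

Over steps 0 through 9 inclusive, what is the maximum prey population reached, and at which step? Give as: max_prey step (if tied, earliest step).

Answer: 29 3

Derivation:
Step 1: prey: 24+4-2=26; pred: 5+3-2=6
Step 2: prey: 26+5-3=28; pred: 6+4-2=8
Step 3: prey: 28+5-4=29; pred: 8+6-3=11
Step 4: prey: 29+5-6=28; pred: 11+9-4=16
Step 5: prey: 28+5-8=25; pred: 16+13-6=23
Step 6: prey: 25+5-11=19; pred: 23+17-9=31
Step 7: prey: 19+3-11=11; pred: 31+17-12=36
Step 8: prey: 11+2-7=6; pred: 36+11-14=33
Step 9: prey: 6+1-3=4; pred: 33+5-13=25
Max prey = 29 at step 3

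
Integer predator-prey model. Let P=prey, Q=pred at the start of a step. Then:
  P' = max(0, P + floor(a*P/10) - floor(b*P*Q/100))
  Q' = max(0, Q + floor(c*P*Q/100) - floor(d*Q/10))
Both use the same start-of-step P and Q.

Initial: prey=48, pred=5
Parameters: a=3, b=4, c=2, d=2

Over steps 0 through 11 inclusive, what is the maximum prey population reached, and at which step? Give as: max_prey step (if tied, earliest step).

Step 1: prey: 48+14-9=53; pred: 5+4-1=8
Step 2: prey: 53+15-16=52; pred: 8+8-1=15
Step 3: prey: 52+15-31=36; pred: 15+15-3=27
Step 4: prey: 36+10-38=8; pred: 27+19-5=41
Step 5: prey: 8+2-13=0; pred: 41+6-8=39
Step 6: prey: 0+0-0=0; pred: 39+0-7=32
Step 7: prey: 0+0-0=0; pred: 32+0-6=26
Step 8: prey: 0+0-0=0; pred: 26+0-5=21
Step 9: prey: 0+0-0=0; pred: 21+0-4=17
Step 10: prey: 0+0-0=0; pred: 17+0-3=14
Step 11: prey: 0+0-0=0; pred: 14+0-2=12
Max prey = 53 at step 1

Answer: 53 1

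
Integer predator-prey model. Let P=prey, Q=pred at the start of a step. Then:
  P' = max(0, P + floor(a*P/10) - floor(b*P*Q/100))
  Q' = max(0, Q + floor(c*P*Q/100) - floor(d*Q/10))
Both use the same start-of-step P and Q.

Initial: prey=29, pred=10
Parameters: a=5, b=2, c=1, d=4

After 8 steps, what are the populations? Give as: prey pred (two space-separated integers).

Answer: 37 103

Derivation:
Step 1: prey: 29+14-5=38; pred: 10+2-4=8
Step 2: prey: 38+19-6=51; pred: 8+3-3=8
Step 3: prey: 51+25-8=68; pred: 8+4-3=9
Step 4: prey: 68+34-12=90; pred: 9+6-3=12
Step 5: prey: 90+45-21=114; pred: 12+10-4=18
Step 6: prey: 114+57-41=130; pred: 18+20-7=31
Step 7: prey: 130+65-80=115; pred: 31+40-12=59
Step 8: prey: 115+57-135=37; pred: 59+67-23=103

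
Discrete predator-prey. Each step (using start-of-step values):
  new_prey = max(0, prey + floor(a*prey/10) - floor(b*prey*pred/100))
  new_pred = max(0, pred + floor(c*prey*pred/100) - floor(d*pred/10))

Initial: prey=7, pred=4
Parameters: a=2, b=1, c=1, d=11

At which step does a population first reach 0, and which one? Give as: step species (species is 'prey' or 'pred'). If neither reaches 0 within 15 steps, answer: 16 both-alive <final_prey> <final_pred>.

Answer: 1 pred

Derivation:
Step 1: prey: 7+1-0=8; pred: 4+0-4=0
First extinction: pred at step 1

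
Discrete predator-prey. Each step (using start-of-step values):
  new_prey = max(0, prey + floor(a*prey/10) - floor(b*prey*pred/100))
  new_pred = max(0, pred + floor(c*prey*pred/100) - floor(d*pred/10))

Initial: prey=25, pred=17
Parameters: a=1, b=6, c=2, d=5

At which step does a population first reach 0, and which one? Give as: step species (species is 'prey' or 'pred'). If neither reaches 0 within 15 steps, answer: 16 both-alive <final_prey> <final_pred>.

Step 1: prey: 25+2-25=2; pred: 17+8-8=17
Step 2: prey: 2+0-2=0; pred: 17+0-8=9
First extinction: prey at step 2

Answer: 2 prey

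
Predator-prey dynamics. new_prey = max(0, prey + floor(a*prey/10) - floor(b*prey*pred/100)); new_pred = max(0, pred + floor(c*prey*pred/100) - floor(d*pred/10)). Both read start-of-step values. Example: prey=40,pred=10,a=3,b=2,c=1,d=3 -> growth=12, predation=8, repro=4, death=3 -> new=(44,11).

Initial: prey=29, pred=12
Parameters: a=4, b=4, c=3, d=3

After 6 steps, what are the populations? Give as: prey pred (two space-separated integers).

Step 1: prey: 29+11-13=27; pred: 12+10-3=19
Step 2: prey: 27+10-20=17; pred: 19+15-5=29
Step 3: prey: 17+6-19=4; pred: 29+14-8=35
Step 4: prey: 4+1-5=0; pred: 35+4-10=29
Step 5: prey: 0+0-0=0; pred: 29+0-8=21
Step 6: prey: 0+0-0=0; pred: 21+0-6=15

Answer: 0 15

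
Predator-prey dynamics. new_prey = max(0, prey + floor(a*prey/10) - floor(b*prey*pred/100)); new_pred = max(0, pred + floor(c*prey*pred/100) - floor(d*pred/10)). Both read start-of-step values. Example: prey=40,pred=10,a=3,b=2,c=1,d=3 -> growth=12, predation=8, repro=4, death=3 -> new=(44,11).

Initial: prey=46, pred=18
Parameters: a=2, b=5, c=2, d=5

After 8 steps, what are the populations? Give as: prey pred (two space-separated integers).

Step 1: prey: 46+9-41=14; pred: 18+16-9=25
Step 2: prey: 14+2-17=0; pred: 25+7-12=20
Step 3: prey: 0+0-0=0; pred: 20+0-10=10
Step 4: prey: 0+0-0=0; pred: 10+0-5=5
Step 5: prey: 0+0-0=0; pred: 5+0-2=3
Step 6: prey: 0+0-0=0; pred: 3+0-1=2
Step 7: prey: 0+0-0=0; pred: 2+0-1=1
Step 8: prey: 0+0-0=0; pred: 1+0-0=1

Answer: 0 1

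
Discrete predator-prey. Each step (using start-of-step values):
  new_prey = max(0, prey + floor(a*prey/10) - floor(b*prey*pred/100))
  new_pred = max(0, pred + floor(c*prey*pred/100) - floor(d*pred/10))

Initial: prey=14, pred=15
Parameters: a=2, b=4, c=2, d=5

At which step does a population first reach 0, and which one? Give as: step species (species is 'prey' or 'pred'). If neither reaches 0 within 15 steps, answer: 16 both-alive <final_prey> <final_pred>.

Step 1: prey: 14+2-8=8; pred: 15+4-7=12
Step 2: prey: 8+1-3=6; pred: 12+1-6=7
Step 3: prey: 6+1-1=6; pred: 7+0-3=4
Step 4: prey: 6+1-0=7; pred: 4+0-2=2
Step 5: prey: 7+1-0=8; pred: 2+0-1=1
Step 6: prey: 8+1-0=9; pred: 1+0-0=1
Step 7: prey: 9+1-0=10; pred: 1+0-0=1
Step 8: prey: 10+2-0=12; pred: 1+0-0=1
Step 9: prey: 12+2-0=14; pred: 1+0-0=1
Step 10: prey: 14+2-0=16; pred: 1+0-0=1
Step 11: prey: 16+3-0=19; pred: 1+0-0=1
Step 12: prey: 19+3-0=22; pred: 1+0-0=1
Step 13: prey: 22+4-0=26; pred: 1+0-0=1
Step 14: prey: 26+5-1=30; pred: 1+0-0=1
Step 15: prey: 30+6-1=35; pred: 1+0-0=1
No extinction within 15 steps

Answer: 16 both-alive 35 1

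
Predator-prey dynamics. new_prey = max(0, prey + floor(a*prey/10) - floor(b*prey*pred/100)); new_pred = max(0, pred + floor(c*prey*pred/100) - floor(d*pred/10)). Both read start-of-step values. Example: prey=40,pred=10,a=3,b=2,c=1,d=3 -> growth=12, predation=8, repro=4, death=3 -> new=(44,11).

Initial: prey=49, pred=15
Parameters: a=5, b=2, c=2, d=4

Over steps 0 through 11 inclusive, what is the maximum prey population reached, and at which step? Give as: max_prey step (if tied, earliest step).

Answer: 61 2

Derivation:
Step 1: prey: 49+24-14=59; pred: 15+14-6=23
Step 2: prey: 59+29-27=61; pred: 23+27-9=41
Step 3: prey: 61+30-50=41; pred: 41+50-16=75
Step 4: prey: 41+20-61=0; pred: 75+61-30=106
Step 5: prey: 0+0-0=0; pred: 106+0-42=64
Step 6: prey: 0+0-0=0; pred: 64+0-25=39
Step 7: prey: 0+0-0=0; pred: 39+0-15=24
Step 8: prey: 0+0-0=0; pred: 24+0-9=15
Step 9: prey: 0+0-0=0; pred: 15+0-6=9
Step 10: prey: 0+0-0=0; pred: 9+0-3=6
Step 11: prey: 0+0-0=0; pred: 6+0-2=4
Max prey = 61 at step 2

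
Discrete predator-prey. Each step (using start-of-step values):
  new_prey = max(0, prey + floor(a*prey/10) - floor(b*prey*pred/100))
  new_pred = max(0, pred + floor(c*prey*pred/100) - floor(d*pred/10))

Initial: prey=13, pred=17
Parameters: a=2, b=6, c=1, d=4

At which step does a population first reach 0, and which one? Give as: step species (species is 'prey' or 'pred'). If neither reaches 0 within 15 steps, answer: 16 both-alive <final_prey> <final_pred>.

Answer: 16 both-alive 1 2

Derivation:
Step 1: prey: 13+2-13=2; pred: 17+2-6=13
Step 2: prey: 2+0-1=1; pred: 13+0-5=8
Step 3: prey: 1+0-0=1; pred: 8+0-3=5
Step 4: prey: 1+0-0=1; pred: 5+0-2=3
Step 5: prey: 1+0-0=1; pred: 3+0-1=2
Step 6: prey: 1+0-0=1; pred: 2+0-0=2
Steps 7-15: state stable at prey=1, pred=2 (no change)
No extinction within 15 steps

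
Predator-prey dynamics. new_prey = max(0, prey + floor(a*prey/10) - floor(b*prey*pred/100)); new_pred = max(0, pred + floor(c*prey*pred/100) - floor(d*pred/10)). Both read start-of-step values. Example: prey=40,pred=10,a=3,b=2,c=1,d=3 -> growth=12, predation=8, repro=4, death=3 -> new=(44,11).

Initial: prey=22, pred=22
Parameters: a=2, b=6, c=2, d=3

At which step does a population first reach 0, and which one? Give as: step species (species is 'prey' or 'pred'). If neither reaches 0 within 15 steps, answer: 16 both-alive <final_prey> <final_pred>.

Step 1: prey: 22+4-29=0; pred: 22+9-6=25
First extinction: prey at step 1

Answer: 1 prey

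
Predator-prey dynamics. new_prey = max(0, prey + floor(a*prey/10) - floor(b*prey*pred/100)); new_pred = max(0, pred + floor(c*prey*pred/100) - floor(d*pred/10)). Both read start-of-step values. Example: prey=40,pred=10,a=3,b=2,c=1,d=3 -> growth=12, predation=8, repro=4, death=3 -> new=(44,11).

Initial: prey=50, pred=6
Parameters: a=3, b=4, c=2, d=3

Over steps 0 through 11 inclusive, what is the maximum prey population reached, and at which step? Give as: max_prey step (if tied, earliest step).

Answer: 53 1

Derivation:
Step 1: prey: 50+15-12=53; pred: 6+6-1=11
Step 2: prey: 53+15-23=45; pred: 11+11-3=19
Step 3: prey: 45+13-34=24; pred: 19+17-5=31
Step 4: prey: 24+7-29=2; pred: 31+14-9=36
Step 5: prey: 2+0-2=0; pred: 36+1-10=27
Step 6: prey: 0+0-0=0; pred: 27+0-8=19
Step 7: prey: 0+0-0=0; pred: 19+0-5=14
Step 8: prey: 0+0-0=0; pred: 14+0-4=10
Step 9: prey: 0+0-0=0; pred: 10+0-3=7
Step 10: prey: 0+0-0=0; pred: 7+0-2=5
Step 11: prey: 0+0-0=0; pred: 5+0-1=4
Max prey = 53 at step 1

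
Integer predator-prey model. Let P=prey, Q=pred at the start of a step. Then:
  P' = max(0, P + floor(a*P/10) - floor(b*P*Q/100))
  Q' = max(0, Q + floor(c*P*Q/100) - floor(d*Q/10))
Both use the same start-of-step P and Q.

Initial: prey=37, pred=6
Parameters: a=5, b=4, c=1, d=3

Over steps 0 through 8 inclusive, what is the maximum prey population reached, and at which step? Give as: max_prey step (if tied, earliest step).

Answer: 74 4

Derivation:
Step 1: prey: 37+18-8=47; pred: 6+2-1=7
Step 2: prey: 47+23-13=57; pred: 7+3-2=8
Step 3: prey: 57+28-18=67; pred: 8+4-2=10
Step 4: prey: 67+33-26=74; pred: 10+6-3=13
Step 5: prey: 74+37-38=73; pred: 13+9-3=19
Step 6: prey: 73+36-55=54; pred: 19+13-5=27
Step 7: prey: 54+27-58=23; pred: 27+14-8=33
Step 8: prey: 23+11-30=4; pred: 33+7-9=31
Max prey = 74 at step 4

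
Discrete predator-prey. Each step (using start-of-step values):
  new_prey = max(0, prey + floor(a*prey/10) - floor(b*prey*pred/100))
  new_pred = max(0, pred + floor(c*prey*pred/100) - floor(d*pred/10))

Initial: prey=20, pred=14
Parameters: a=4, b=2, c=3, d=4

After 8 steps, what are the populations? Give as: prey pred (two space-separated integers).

Step 1: prey: 20+8-5=23; pred: 14+8-5=17
Step 2: prey: 23+9-7=25; pred: 17+11-6=22
Step 3: prey: 25+10-11=24; pred: 22+16-8=30
Step 4: prey: 24+9-14=19; pred: 30+21-12=39
Step 5: prey: 19+7-14=12; pred: 39+22-15=46
Step 6: prey: 12+4-11=5; pred: 46+16-18=44
Step 7: prey: 5+2-4=3; pred: 44+6-17=33
Step 8: prey: 3+1-1=3; pred: 33+2-13=22

Answer: 3 22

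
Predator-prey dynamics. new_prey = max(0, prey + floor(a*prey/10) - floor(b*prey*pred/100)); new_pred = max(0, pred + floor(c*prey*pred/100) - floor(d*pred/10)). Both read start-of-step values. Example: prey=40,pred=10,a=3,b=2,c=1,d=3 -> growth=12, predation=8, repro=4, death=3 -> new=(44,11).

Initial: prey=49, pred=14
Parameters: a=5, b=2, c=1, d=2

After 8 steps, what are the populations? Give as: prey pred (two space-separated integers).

Step 1: prey: 49+24-13=60; pred: 14+6-2=18
Step 2: prey: 60+30-21=69; pred: 18+10-3=25
Step 3: prey: 69+34-34=69; pred: 25+17-5=37
Step 4: prey: 69+34-51=52; pred: 37+25-7=55
Step 5: prey: 52+26-57=21; pred: 55+28-11=72
Step 6: prey: 21+10-30=1; pred: 72+15-14=73
Step 7: prey: 1+0-1=0; pred: 73+0-14=59
Step 8: prey: 0+0-0=0; pred: 59+0-11=48

Answer: 0 48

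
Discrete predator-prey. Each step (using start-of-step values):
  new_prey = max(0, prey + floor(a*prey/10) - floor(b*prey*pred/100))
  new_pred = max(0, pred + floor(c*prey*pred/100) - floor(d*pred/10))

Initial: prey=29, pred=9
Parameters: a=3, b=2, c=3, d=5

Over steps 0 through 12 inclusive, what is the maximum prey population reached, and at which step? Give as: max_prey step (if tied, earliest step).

Step 1: prey: 29+8-5=32; pred: 9+7-4=12
Step 2: prey: 32+9-7=34; pred: 12+11-6=17
Step 3: prey: 34+10-11=33; pred: 17+17-8=26
Step 4: prey: 33+9-17=25; pred: 26+25-13=38
Step 5: prey: 25+7-19=13; pred: 38+28-19=47
Step 6: prey: 13+3-12=4; pred: 47+18-23=42
Step 7: prey: 4+1-3=2; pred: 42+5-21=26
Step 8: prey: 2+0-1=1; pred: 26+1-13=14
Step 9: prey: 1+0-0=1; pred: 14+0-7=7
Step 10: prey: 1+0-0=1; pred: 7+0-3=4
Step 11: prey: 1+0-0=1; pred: 4+0-2=2
Step 12: prey: 1+0-0=1; pred: 2+0-1=1
Max prey = 34 at step 2

Answer: 34 2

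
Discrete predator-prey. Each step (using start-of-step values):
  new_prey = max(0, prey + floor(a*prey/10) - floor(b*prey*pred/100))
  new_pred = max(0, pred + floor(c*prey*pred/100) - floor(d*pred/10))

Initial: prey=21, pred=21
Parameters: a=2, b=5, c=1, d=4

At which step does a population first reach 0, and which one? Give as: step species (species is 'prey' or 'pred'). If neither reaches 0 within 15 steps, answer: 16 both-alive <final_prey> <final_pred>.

Step 1: prey: 21+4-22=3; pred: 21+4-8=17
Step 2: prey: 3+0-2=1; pred: 17+0-6=11
Step 3: prey: 1+0-0=1; pred: 11+0-4=7
Step 4: prey: 1+0-0=1; pred: 7+0-2=5
Step 5: prey: 1+0-0=1; pred: 5+0-2=3
Step 6: prey: 1+0-0=1; pred: 3+0-1=2
Step 7: prey: 1+0-0=1; pred: 2+0-0=2
Steps 8-15: state stable at prey=1, pred=2 (no change)
No extinction within 15 steps

Answer: 16 both-alive 1 2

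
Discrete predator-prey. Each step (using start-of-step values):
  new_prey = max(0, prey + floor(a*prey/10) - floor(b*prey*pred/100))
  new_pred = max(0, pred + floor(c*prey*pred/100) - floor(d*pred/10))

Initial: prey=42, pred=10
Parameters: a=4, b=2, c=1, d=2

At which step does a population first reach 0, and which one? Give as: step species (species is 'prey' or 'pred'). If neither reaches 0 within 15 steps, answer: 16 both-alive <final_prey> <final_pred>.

Step 1: prey: 42+16-8=50; pred: 10+4-2=12
Step 2: prey: 50+20-12=58; pred: 12+6-2=16
Step 3: prey: 58+23-18=63; pred: 16+9-3=22
Step 4: prey: 63+25-27=61; pred: 22+13-4=31
Step 5: prey: 61+24-37=48; pred: 31+18-6=43
Step 6: prey: 48+19-41=26; pred: 43+20-8=55
Step 7: prey: 26+10-28=8; pred: 55+14-11=58
Step 8: prey: 8+3-9=2; pred: 58+4-11=51
Step 9: prey: 2+0-2=0; pred: 51+1-10=42
First extinction: prey at step 9

Answer: 9 prey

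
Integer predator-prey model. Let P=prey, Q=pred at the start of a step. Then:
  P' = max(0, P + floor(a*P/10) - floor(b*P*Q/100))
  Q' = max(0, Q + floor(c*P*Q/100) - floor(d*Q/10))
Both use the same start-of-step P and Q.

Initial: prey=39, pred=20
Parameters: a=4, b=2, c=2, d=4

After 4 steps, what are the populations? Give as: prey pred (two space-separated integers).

Answer: 9 49

Derivation:
Step 1: prey: 39+15-15=39; pred: 20+15-8=27
Step 2: prey: 39+15-21=33; pred: 27+21-10=38
Step 3: prey: 33+13-25=21; pred: 38+25-15=48
Step 4: prey: 21+8-20=9; pred: 48+20-19=49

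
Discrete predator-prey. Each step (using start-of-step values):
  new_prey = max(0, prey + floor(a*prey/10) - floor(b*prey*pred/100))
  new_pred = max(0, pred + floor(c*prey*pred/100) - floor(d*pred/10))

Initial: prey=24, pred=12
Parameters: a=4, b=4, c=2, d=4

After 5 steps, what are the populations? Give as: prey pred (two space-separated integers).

Step 1: prey: 24+9-11=22; pred: 12+5-4=13
Step 2: prey: 22+8-11=19; pred: 13+5-5=13
Step 3: prey: 19+7-9=17; pred: 13+4-5=12
Step 4: prey: 17+6-8=15; pred: 12+4-4=12
Step 5: prey: 15+6-7=14; pred: 12+3-4=11

Answer: 14 11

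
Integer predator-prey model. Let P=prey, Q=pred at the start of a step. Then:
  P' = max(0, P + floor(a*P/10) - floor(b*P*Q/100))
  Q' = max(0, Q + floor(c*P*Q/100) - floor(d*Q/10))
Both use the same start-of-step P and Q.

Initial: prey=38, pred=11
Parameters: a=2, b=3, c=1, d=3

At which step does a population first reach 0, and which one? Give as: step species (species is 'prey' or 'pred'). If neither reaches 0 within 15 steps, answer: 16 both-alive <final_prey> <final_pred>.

Answer: 16 both-alive 28 3

Derivation:
Step 1: prey: 38+7-12=33; pred: 11+4-3=12
Step 2: prey: 33+6-11=28; pred: 12+3-3=12
Step 3: prey: 28+5-10=23; pred: 12+3-3=12
Step 4: prey: 23+4-8=19; pred: 12+2-3=11
Step 5: prey: 19+3-6=16; pred: 11+2-3=10
Step 6: prey: 16+3-4=15; pred: 10+1-3=8
Step 7: prey: 15+3-3=15; pred: 8+1-2=7
Step 8: prey: 15+3-3=15; pred: 7+1-2=6
Step 9: prey: 15+3-2=16; pred: 6+0-1=5
Step 10: prey: 16+3-2=17; pred: 5+0-1=4
Step 11: prey: 17+3-2=18; pred: 4+0-1=3
Step 12: prey: 18+3-1=20; pred: 3+0-0=3
Step 13: prey: 20+4-1=23; pred: 3+0-0=3
Step 14: prey: 23+4-2=25; pred: 3+0-0=3
Step 15: prey: 25+5-2=28; pred: 3+0-0=3
No extinction within 15 steps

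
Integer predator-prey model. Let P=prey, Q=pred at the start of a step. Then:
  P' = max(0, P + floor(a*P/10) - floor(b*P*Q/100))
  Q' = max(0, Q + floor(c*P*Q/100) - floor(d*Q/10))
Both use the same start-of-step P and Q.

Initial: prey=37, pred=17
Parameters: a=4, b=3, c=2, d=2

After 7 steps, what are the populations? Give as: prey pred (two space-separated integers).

Step 1: prey: 37+14-18=33; pred: 17+12-3=26
Step 2: prey: 33+13-25=21; pred: 26+17-5=38
Step 3: prey: 21+8-23=6; pred: 38+15-7=46
Step 4: prey: 6+2-8=0; pred: 46+5-9=42
Step 5: prey: 0+0-0=0; pred: 42+0-8=34
Step 6: prey: 0+0-0=0; pred: 34+0-6=28
Step 7: prey: 0+0-0=0; pred: 28+0-5=23

Answer: 0 23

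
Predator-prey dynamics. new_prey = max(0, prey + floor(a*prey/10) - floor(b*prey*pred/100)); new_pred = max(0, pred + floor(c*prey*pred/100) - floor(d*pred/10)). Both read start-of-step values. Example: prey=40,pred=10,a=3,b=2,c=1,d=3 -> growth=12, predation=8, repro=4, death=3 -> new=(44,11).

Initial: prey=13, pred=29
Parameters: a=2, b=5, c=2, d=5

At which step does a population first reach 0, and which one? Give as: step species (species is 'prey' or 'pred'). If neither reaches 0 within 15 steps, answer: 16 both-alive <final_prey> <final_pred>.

Step 1: prey: 13+2-18=0; pred: 29+7-14=22
First extinction: prey at step 1

Answer: 1 prey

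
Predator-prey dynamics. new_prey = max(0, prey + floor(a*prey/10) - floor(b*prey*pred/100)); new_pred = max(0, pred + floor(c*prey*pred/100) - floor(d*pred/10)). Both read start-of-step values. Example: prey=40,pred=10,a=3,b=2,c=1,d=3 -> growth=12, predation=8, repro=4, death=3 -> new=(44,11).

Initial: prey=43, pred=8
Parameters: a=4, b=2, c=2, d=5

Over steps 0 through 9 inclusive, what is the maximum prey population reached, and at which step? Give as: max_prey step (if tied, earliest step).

Answer: 72 3

Derivation:
Step 1: prey: 43+17-6=54; pred: 8+6-4=10
Step 2: prey: 54+21-10=65; pred: 10+10-5=15
Step 3: prey: 65+26-19=72; pred: 15+19-7=27
Step 4: prey: 72+28-38=62; pred: 27+38-13=52
Step 5: prey: 62+24-64=22; pred: 52+64-26=90
Step 6: prey: 22+8-39=0; pred: 90+39-45=84
Step 7: prey: 0+0-0=0; pred: 84+0-42=42
Step 8: prey: 0+0-0=0; pred: 42+0-21=21
Step 9: prey: 0+0-0=0; pred: 21+0-10=11
Max prey = 72 at step 3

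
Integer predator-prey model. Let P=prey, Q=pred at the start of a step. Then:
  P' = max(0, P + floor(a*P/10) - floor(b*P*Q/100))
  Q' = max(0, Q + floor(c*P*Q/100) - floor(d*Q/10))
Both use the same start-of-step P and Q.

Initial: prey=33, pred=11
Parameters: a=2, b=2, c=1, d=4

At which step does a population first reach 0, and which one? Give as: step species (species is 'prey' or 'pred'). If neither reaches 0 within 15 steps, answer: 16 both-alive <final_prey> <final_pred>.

Answer: 16 both-alive 54 11

Derivation:
Step 1: prey: 33+6-7=32; pred: 11+3-4=10
Step 2: prey: 32+6-6=32; pred: 10+3-4=9
Step 3: prey: 32+6-5=33; pred: 9+2-3=8
Step 4: prey: 33+6-5=34; pred: 8+2-3=7
Step 5: prey: 34+6-4=36; pred: 7+2-2=7
Step 6: prey: 36+7-5=38; pred: 7+2-2=7
Step 7: prey: 38+7-5=40; pred: 7+2-2=7
Step 8: prey: 40+8-5=43; pred: 7+2-2=7
Step 9: prey: 43+8-6=45; pred: 7+3-2=8
Step 10: prey: 45+9-7=47; pred: 8+3-3=8
Step 11: prey: 47+9-7=49; pred: 8+3-3=8
Step 12: prey: 49+9-7=51; pred: 8+3-3=8
Step 13: prey: 51+10-8=53; pred: 8+4-3=9
Step 14: prey: 53+10-9=54; pred: 9+4-3=10
Step 15: prey: 54+10-10=54; pred: 10+5-4=11
No extinction within 15 steps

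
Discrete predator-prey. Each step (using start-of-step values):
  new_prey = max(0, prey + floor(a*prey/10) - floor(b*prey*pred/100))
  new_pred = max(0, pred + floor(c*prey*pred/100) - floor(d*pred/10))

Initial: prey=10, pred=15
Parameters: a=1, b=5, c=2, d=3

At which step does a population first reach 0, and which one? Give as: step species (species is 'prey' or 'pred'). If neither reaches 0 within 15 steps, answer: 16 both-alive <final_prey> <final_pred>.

Answer: 16 both-alive 1 3

Derivation:
Step 1: prey: 10+1-7=4; pred: 15+3-4=14
Step 2: prey: 4+0-2=2; pred: 14+1-4=11
Step 3: prey: 2+0-1=1; pred: 11+0-3=8
Step 4: prey: 1+0-0=1; pred: 8+0-2=6
Step 5: prey: 1+0-0=1; pred: 6+0-1=5
Step 6: prey: 1+0-0=1; pred: 5+0-1=4
Step 7: prey: 1+0-0=1; pred: 4+0-1=3
Step 8: prey: 1+0-0=1; pred: 3+0-0=3
Steps 9-15: state stable at prey=1, pred=3 (no change)
No extinction within 15 steps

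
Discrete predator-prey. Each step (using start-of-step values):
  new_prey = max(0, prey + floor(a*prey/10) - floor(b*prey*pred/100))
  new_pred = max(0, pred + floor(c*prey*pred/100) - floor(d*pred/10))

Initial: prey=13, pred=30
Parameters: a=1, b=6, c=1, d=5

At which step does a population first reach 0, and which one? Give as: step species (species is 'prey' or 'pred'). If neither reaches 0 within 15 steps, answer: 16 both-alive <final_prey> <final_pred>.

Step 1: prey: 13+1-23=0; pred: 30+3-15=18
First extinction: prey at step 1

Answer: 1 prey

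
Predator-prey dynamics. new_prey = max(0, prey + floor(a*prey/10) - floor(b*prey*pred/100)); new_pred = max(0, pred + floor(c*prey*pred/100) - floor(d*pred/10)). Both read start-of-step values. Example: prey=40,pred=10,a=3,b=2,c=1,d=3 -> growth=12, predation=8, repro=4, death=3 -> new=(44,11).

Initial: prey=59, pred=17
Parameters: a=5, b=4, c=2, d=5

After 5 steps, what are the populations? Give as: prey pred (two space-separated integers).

Step 1: prey: 59+29-40=48; pred: 17+20-8=29
Step 2: prey: 48+24-55=17; pred: 29+27-14=42
Step 3: prey: 17+8-28=0; pred: 42+14-21=35
Step 4: prey: 0+0-0=0; pred: 35+0-17=18
Step 5: prey: 0+0-0=0; pred: 18+0-9=9

Answer: 0 9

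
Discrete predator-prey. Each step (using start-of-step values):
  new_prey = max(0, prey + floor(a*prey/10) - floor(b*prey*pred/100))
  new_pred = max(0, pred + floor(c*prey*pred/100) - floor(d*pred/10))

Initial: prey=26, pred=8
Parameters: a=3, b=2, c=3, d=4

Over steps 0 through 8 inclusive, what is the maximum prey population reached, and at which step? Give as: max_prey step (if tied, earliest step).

Step 1: prey: 26+7-4=29; pred: 8+6-3=11
Step 2: prey: 29+8-6=31; pred: 11+9-4=16
Step 3: prey: 31+9-9=31; pred: 16+14-6=24
Step 4: prey: 31+9-14=26; pred: 24+22-9=37
Step 5: prey: 26+7-19=14; pred: 37+28-14=51
Step 6: prey: 14+4-14=4; pred: 51+21-20=52
Step 7: prey: 4+1-4=1; pred: 52+6-20=38
Step 8: prey: 1+0-0=1; pred: 38+1-15=24
Max prey = 31 at step 2

Answer: 31 2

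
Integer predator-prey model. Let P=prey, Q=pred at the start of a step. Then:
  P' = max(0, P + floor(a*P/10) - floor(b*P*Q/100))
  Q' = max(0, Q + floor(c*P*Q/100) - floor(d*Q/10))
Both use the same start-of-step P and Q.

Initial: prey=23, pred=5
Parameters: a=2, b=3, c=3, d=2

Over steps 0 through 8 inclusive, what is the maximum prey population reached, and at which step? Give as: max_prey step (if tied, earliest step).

Answer: 24 1

Derivation:
Step 1: prey: 23+4-3=24; pred: 5+3-1=7
Step 2: prey: 24+4-5=23; pred: 7+5-1=11
Step 3: prey: 23+4-7=20; pred: 11+7-2=16
Step 4: prey: 20+4-9=15; pred: 16+9-3=22
Step 5: prey: 15+3-9=9; pred: 22+9-4=27
Step 6: prey: 9+1-7=3; pred: 27+7-5=29
Step 7: prey: 3+0-2=1; pred: 29+2-5=26
Step 8: prey: 1+0-0=1; pred: 26+0-5=21
Max prey = 24 at step 1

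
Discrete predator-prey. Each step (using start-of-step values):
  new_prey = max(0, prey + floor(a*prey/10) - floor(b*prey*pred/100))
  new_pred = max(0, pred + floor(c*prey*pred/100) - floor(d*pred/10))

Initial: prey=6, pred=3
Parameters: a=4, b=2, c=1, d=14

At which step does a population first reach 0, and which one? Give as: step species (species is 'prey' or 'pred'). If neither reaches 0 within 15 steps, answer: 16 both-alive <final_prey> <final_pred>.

Answer: 1 pred

Derivation:
Step 1: prey: 6+2-0=8; pred: 3+0-4=0
First extinction: pred at step 1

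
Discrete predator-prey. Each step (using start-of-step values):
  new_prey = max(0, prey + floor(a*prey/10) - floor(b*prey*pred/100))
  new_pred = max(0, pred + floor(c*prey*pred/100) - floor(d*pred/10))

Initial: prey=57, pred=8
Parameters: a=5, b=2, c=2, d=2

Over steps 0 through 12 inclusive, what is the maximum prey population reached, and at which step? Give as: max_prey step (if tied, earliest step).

Answer: 90 2

Derivation:
Step 1: prey: 57+28-9=76; pred: 8+9-1=16
Step 2: prey: 76+38-24=90; pred: 16+24-3=37
Step 3: prey: 90+45-66=69; pred: 37+66-7=96
Step 4: prey: 69+34-132=0; pred: 96+132-19=209
Step 5: prey: 0+0-0=0; pred: 209+0-41=168
Step 6: prey: 0+0-0=0; pred: 168+0-33=135
Step 7: prey: 0+0-0=0; pred: 135+0-27=108
Step 8: prey: 0+0-0=0; pred: 108+0-21=87
Step 9: prey: 0+0-0=0; pred: 87+0-17=70
Step 10: prey: 0+0-0=0; pred: 70+0-14=56
Step 11: prey: 0+0-0=0; pred: 56+0-11=45
Step 12: prey: 0+0-0=0; pred: 45+0-9=36
Max prey = 90 at step 2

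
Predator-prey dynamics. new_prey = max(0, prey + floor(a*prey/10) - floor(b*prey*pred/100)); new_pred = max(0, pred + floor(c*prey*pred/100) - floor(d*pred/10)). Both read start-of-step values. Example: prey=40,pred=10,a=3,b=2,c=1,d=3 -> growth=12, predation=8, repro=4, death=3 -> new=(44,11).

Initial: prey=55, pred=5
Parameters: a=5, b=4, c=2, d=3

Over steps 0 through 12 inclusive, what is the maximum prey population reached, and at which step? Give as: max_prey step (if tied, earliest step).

Answer: 81 2

Derivation:
Step 1: prey: 55+27-11=71; pred: 5+5-1=9
Step 2: prey: 71+35-25=81; pred: 9+12-2=19
Step 3: prey: 81+40-61=60; pred: 19+30-5=44
Step 4: prey: 60+30-105=0; pred: 44+52-13=83
Step 5: prey: 0+0-0=0; pred: 83+0-24=59
Step 6: prey: 0+0-0=0; pred: 59+0-17=42
Step 7: prey: 0+0-0=0; pred: 42+0-12=30
Step 8: prey: 0+0-0=0; pred: 30+0-9=21
Step 9: prey: 0+0-0=0; pred: 21+0-6=15
Step 10: prey: 0+0-0=0; pred: 15+0-4=11
Step 11: prey: 0+0-0=0; pred: 11+0-3=8
Step 12: prey: 0+0-0=0; pred: 8+0-2=6
Max prey = 81 at step 2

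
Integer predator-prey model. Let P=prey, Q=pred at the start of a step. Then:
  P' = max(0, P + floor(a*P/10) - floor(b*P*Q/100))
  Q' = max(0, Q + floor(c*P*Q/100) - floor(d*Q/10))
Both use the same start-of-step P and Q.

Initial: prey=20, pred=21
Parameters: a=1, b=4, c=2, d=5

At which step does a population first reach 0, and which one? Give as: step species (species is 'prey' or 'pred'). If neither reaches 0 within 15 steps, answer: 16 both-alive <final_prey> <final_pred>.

Answer: 16 both-alive 2 1

Derivation:
Step 1: prey: 20+2-16=6; pred: 21+8-10=19
Step 2: prey: 6+0-4=2; pred: 19+2-9=12
Step 3: prey: 2+0-0=2; pred: 12+0-6=6
Step 4: prey: 2+0-0=2; pred: 6+0-3=3
Step 5: prey: 2+0-0=2; pred: 3+0-1=2
Step 6: prey: 2+0-0=2; pred: 2+0-1=1
Step 7: prey: 2+0-0=2; pred: 1+0-0=1
Steps 8-15: state stable at prey=2, pred=1 (no change)
No extinction within 15 steps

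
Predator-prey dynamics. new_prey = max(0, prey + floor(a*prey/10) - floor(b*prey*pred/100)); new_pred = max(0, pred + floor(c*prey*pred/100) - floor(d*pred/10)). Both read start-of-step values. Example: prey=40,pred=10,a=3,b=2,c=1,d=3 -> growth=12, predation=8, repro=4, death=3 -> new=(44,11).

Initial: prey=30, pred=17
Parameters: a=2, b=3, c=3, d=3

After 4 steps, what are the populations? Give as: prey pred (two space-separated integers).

Answer: 0 25

Derivation:
Step 1: prey: 30+6-15=21; pred: 17+15-5=27
Step 2: prey: 21+4-17=8; pred: 27+17-8=36
Step 3: prey: 8+1-8=1; pred: 36+8-10=34
Step 4: prey: 1+0-1=0; pred: 34+1-10=25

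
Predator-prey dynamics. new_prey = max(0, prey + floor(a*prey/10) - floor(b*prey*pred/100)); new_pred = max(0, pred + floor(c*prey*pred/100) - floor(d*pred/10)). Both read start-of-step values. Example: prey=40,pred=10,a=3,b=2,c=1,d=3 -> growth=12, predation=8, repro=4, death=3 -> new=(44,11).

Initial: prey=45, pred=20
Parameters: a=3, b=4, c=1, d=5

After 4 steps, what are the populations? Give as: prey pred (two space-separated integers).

Answer: 9 4

Derivation:
Step 1: prey: 45+13-36=22; pred: 20+9-10=19
Step 2: prey: 22+6-16=12; pred: 19+4-9=14
Step 3: prey: 12+3-6=9; pred: 14+1-7=8
Step 4: prey: 9+2-2=9; pred: 8+0-4=4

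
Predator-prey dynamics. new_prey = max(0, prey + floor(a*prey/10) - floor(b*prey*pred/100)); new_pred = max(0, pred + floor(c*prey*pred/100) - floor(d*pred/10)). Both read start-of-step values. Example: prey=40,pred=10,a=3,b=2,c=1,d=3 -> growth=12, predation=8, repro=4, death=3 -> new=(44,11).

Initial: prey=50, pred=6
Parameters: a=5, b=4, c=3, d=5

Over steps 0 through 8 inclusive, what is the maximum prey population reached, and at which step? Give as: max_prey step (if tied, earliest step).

Step 1: prey: 50+25-12=63; pred: 6+9-3=12
Step 2: prey: 63+31-30=64; pred: 12+22-6=28
Step 3: prey: 64+32-71=25; pred: 28+53-14=67
Step 4: prey: 25+12-67=0; pred: 67+50-33=84
Step 5: prey: 0+0-0=0; pred: 84+0-42=42
Step 6: prey: 0+0-0=0; pred: 42+0-21=21
Step 7: prey: 0+0-0=0; pred: 21+0-10=11
Step 8: prey: 0+0-0=0; pred: 11+0-5=6
Max prey = 64 at step 2

Answer: 64 2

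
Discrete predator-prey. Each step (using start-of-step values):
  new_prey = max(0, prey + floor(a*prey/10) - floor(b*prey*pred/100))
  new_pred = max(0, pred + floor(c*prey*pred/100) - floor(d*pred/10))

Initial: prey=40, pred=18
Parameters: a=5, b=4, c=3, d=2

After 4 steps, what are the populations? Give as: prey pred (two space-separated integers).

Step 1: prey: 40+20-28=32; pred: 18+21-3=36
Step 2: prey: 32+16-46=2; pred: 36+34-7=63
Step 3: prey: 2+1-5=0; pred: 63+3-12=54
Step 4: prey: 0+0-0=0; pred: 54+0-10=44

Answer: 0 44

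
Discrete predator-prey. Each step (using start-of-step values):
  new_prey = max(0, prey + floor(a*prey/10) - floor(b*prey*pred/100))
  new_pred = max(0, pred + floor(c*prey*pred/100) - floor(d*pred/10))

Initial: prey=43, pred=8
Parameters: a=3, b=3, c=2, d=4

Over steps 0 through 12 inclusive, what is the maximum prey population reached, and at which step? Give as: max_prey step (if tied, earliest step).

Step 1: prey: 43+12-10=45; pred: 8+6-3=11
Step 2: prey: 45+13-14=44; pred: 11+9-4=16
Step 3: prey: 44+13-21=36; pred: 16+14-6=24
Step 4: prey: 36+10-25=21; pred: 24+17-9=32
Step 5: prey: 21+6-20=7; pred: 32+13-12=33
Step 6: prey: 7+2-6=3; pred: 33+4-13=24
Step 7: prey: 3+0-2=1; pred: 24+1-9=16
Step 8: prey: 1+0-0=1; pred: 16+0-6=10
Step 9: prey: 1+0-0=1; pred: 10+0-4=6
Step 10: prey: 1+0-0=1; pred: 6+0-2=4
Step 11: prey: 1+0-0=1; pred: 4+0-1=3
Step 12: prey: 1+0-0=1; pred: 3+0-1=2
Max prey = 45 at step 1

Answer: 45 1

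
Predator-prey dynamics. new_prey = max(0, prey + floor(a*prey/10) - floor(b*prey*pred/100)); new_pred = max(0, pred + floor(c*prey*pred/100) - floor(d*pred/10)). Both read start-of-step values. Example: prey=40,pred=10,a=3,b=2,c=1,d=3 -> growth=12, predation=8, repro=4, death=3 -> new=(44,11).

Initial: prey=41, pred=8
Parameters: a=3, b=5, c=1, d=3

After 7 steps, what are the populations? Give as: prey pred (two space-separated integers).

Step 1: prey: 41+12-16=37; pred: 8+3-2=9
Step 2: prey: 37+11-16=32; pred: 9+3-2=10
Step 3: prey: 32+9-16=25; pred: 10+3-3=10
Step 4: prey: 25+7-12=20; pred: 10+2-3=9
Step 5: prey: 20+6-9=17; pred: 9+1-2=8
Step 6: prey: 17+5-6=16; pred: 8+1-2=7
Step 7: prey: 16+4-5=15; pred: 7+1-2=6

Answer: 15 6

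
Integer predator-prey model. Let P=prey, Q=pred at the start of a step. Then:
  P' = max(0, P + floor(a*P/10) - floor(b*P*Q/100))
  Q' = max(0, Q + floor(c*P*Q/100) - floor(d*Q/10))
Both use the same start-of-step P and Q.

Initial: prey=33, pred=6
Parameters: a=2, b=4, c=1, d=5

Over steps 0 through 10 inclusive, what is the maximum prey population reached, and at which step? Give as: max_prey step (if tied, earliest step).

Step 1: prey: 33+6-7=32; pred: 6+1-3=4
Step 2: prey: 32+6-5=33; pred: 4+1-2=3
Step 3: prey: 33+6-3=36; pred: 3+0-1=2
Step 4: prey: 36+7-2=41; pred: 2+0-1=1
Step 5: prey: 41+8-1=48; pred: 1+0-0=1
Step 6: prey: 48+9-1=56; pred: 1+0-0=1
Step 7: prey: 56+11-2=65; pred: 1+0-0=1
Step 8: prey: 65+13-2=76; pred: 1+0-0=1
Step 9: prey: 76+15-3=88; pred: 1+0-0=1
Step 10: prey: 88+17-3=102; pred: 1+0-0=1
Max prey = 102 at step 10

Answer: 102 10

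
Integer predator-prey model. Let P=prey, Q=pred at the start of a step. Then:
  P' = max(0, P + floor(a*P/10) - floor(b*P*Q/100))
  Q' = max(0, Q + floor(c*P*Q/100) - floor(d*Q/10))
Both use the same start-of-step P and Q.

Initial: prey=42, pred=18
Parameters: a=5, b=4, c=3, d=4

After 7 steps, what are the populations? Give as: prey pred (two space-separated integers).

Step 1: prey: 42+21-30=33; pred: 18+22-7=33
Step 2: prey: 33+16-43=6; pred: 33+32-13=52
Step 3: prey: 6+3-12=0; pred: 52+9-20=41
Step 4: prey: 0+0-0=0; pred: 41+0-16=25
Step 5: prey: 0+0-0=0; pred: 25+0-10=15
Step 6: prey: 0+0-0=0; pred: 15+0-6=9
Step 7: prey: 0+0-0=0; pred: 9+0-3=6

Answer: 0 6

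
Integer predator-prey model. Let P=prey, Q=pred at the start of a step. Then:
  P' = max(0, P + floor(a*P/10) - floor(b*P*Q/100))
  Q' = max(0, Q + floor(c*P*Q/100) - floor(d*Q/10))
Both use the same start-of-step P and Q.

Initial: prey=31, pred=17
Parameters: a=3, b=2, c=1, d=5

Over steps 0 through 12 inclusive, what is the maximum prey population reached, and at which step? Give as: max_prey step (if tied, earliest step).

Answer: 102 12

Derivation:
Step 1: prey: 31+9-10=30; pred: 17+5-8=14
Step 2: prey: 30+9-8=31; pred: 14+4-7=11
Step 3: prey: 31+9-6=34; pred: 11+3-5=9
Step 4: prey: 34+10-6=38; pred: 9+3-4=8
Step 5: prey: 38+11-6=43; pred: 8+3-4=7
Step 6: prey: 43+12-6=49; pred: 7+3-3=7
Step 7: prey: 49+14-6=57; pred: 7+3-3=7
Step 8: prey: 57+17-7=67; pred: 7+3-3=7
Step 9: prey: 67+20-9=78; pred: 7+4-3=8
Step 10: prey: 78+23-12=89; pred: 8+6-4=10
Step 11: prey: 89+26-17=98; pred: 10+8-5=13
Step 12: prey: 98+29-25=102; pred: 13+12-6=19
Max prey = 102 at step 12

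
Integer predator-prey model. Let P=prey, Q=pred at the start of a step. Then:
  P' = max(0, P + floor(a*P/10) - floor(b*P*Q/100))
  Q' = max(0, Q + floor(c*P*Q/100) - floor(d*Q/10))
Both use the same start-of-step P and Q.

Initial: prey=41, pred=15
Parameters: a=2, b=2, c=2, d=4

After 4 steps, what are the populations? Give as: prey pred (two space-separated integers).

Step 1: prey: 41+8-12=37; pred: 15+12-6=21
Step 2: prey: 37+7-15=29; pred: 21+15-8=28
Step 3: prey: 29+5-16=18; pred: 28+16-11=33
Step 4: prey: 18+3-11=10; pred: 33+11-13=31

Answer: 10 31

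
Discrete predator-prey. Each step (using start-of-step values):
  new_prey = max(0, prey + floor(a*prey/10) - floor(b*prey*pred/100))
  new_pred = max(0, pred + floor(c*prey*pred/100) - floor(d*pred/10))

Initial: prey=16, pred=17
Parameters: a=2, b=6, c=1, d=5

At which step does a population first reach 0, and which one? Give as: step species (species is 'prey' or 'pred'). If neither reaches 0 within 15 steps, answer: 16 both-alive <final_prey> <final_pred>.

Step 1: prey: 16+3-16=3; pred: 17+2-8=11
Step 2: prey: 3+0-1=2; pred: 11+0-5=6
Step 3: prey: 2+0-0=2; pred: 6+0-3=3
Step 4: prey: 2+0-0=2; pred: 3+0-1=2
Step 5: prey: 2+0-0=2; pred: 2+0-1=1
Step 6: prey: 2+0-0=2; pred: 1+0-0=1
Steps 7-15: state stable at prey=2, pred=1 (no change)
No extinction within 15 steps

Answer: 16 both-alive 2 1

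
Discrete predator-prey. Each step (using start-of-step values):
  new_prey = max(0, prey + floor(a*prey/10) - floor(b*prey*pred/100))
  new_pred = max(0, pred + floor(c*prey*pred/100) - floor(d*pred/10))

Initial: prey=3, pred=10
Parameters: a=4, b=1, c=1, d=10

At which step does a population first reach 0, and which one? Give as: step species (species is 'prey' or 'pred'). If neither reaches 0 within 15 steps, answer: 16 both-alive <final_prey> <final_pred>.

Answer: 1 pred

Derivation:
Step 1: prey: 3+1-0=4; pred: 10+0-10=0
First extinction: pred at step 1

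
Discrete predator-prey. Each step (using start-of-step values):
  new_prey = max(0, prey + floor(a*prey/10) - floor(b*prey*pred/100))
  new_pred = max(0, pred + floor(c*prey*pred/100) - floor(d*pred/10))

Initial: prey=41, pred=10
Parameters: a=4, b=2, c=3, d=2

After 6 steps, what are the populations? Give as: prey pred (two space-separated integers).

Step 1: prey: 41+16-8=49; pred: 10+12-2=20
Step 2: prey: 49+19-19=49; pred: 20+29-4=45
Step 3: prey: 49+19-44=24; pred: 45+66-9=102
Step 4: prey: 24+9-48=0; pred: 102+73-20=155
Step 5: prey: 0+0-0=0; pred: 155+0-31=124
Step 6: prey: 0+0-0=0; pred: 124+0-24=100

Answer: 0 100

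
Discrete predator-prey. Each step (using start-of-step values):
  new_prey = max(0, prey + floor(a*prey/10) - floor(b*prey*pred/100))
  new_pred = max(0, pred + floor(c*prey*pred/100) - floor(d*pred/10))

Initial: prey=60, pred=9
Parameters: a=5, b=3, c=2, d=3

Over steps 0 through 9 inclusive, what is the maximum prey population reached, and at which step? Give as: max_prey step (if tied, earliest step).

Step 1: prey: 60+30-16=74; pred: 9+10-2=17
Step 2: prey: 74+37-37=74; pred: 17+25-5=37
Step 3: prey: 74+37-82=29; pred: 37+54-11=80
Step 4: prey: 29+14-69=0; pred: 80+46-24=102
Step 5: prey: 0+0-0=0; pred: 102+0-30=72
Step 6: prey: 0+0-0=0; pred: 72+0-21=51
Step 7: prey: 0+0-0=0; pred: 51+0-15=36
Step 8: prey: 0+0-0=0; pred: 36+0-10=26
Step 9: prey: 0+0-0=0; pred: 26+0-7=19
Max prey = 74 at step 1

Answer: 74 1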